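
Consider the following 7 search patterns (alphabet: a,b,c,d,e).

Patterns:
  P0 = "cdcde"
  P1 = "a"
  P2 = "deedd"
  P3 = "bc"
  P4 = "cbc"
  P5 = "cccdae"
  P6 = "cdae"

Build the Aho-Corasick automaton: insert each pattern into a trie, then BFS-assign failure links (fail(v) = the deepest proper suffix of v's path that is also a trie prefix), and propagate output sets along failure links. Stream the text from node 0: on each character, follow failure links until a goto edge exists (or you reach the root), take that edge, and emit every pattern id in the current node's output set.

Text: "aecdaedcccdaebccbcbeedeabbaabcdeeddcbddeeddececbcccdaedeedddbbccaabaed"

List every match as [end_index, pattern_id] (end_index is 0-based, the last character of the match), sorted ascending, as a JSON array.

Build:
Trie (insert patterns):
  n0 'ε': a→6 b→12 c→1 d→7
  n1 'c': b→14 c→16 d→2
  n2 'cd': a→21 c→3
  n3 'cdc': d→4
  n4 'cdcd': e→5
  n5 'cdcde': ·  ←P0
  n6 'a': ·  ←P1
  n7 'd': e→8
  n8 'de': e→9
  n9 'dee': d→10
  n10 'deed': d→11
  n11 'deedd': ·  ←P2
  n12 'b': c→13
  n13 'bc': ·  ←P3
  n14 'cb': c→15
  n15 'cbc': ·  ←P4
  n16 'cc': c→17
  n17 'ccc': d→18
  n18 'cccd': a→19
  n19 'cccda': e→20
  n20 'cccdae': ·  ←P5
  n21 'cda': e→22
  n22 'cdae': ·  ←P6

BFS fail/out derivation:
  n1('c'): parent n0 fail=0; on 'c' 0 → fail=0;  out ∅∪∅=∅
  n6('a'): parent n0 fail=0; on 'a' 0 → fail=0;  out {1}∪∅={1}
  n7('d'): parent n0 fail=0; on 'd' 0 → fail=0;  out ∅∪∅=∅
  n12('b'): parent n0 fail=0; on 'b' 0 → fail=0;  out ∅∪∅=∅
  n2('cd'): parent n1 fail=0; on 'd' 0 → fail=7;  out ∅∪∅=∅
  n8('de'): parent n7 fail=0; on 'e' 0 → fail=0;  out ∅∪∅=∅
  n13('bc'): parent n12 fail=0; on 'c' 0 → fail=1;  out {3}∪∅={3}
  n14('cb'): parent n1 fail=0; on 'b' 0 → fail=12;  out ∅∪∅=∅
  n16('cc'): parent n1 fail=0; on 'c' 0 → fail=1;  out ∅∪∅=∅
  n3('cdc'): parent n2 fail=7; on 'c' 7→0 → fail=1;  out ∅∪∅=∅
  n9('dee'): parent n8 fail=0; on 'e' 0 → fail=0;  out ∅∪∅=∅
  n15('cbc'): parent n14 fail=12; on 'c' 12 → fail=13;  out {4}∪{3}={3,4}
  n17('ccc'): parent n16 fail=1; on 'c' 1 → fail=16;  out ∅∪∅=∅
  n21('cda'): parent n2 fail=7; on 'a' 7→0 → fail=6;  out ∅∪{1}={1}
  n4('cdcd'): parent n3 fail=1; on 'd' 1 → fail=2;  out ∅∪∅=∅
  n10('deed'): parent n9 fail=0; on 'd' 0 → fail=7;  out ∅∪∅=∅
  n18('cccd'): parent n17 fail=16; on 'd' 16→1 → fail=2;  out ∅∪∅=∅
  n22('cdae'): parent n21 fail=6; on 'e' 6→0 → fail=0;  out {6}∪∅={6}
  n5('cdcde'): parent n4 fail=2; on 'e' 2→7 → fail=8;  out {0}∪∅={0}
  n11('deedd'): parent n10 fail=7; on 'd' 7→0 → fail=7;  out {2}∪∅={2}
  n19('cccda'): parent n18 fail=2; on 'a' 2 → fail=21;  out ∅∪{1}={1}
  n20('cccdae'): parent n19 fail=21; on 'e' 21 → fail=22;  out {5}∪{6}={5,6}

Scan:
i=0 'a': node 0→6  → match P1@[0:0]
i=1 'e': node 6→0 (fail-walked)
i=2 'c': node 0→1
i=3 'd': node 1→2
i=4 'a': node 2→21  → match P1@[4:4]
i=5 'e': node 21→22  → match P6@[2:5]
i=6 'd': node 22→7 (fail-walked)
i=7 'c': node 7→1 (fail-walked)
i=8 'c': node 1→16
i=9 'c': node 16→17
i=10 'd': node 17→18
i=11 'a': node 18→19  → match P1@[11:11]
i=12 'e': node 19→20  → match P5@[7:12],P6@[9:12]
i=13 'b': node 20→12 (fail-walked)
i=14 'c': node 12→13  → match P3@[13:14]
i=15 'c': node 13→16 (fail-walked)
i=16 'b': node 16→14 (fail-walked)
i=17 'c': node 14→15  → match P3@[16:17],P4@[15:17]
i=18 'b': node 15→14 (fail-walked)
i=19 'e': node 14→0 (fail-walked)
i=20 'e': node 0→0
i=21 'd': node 0→7
i=22 'e': node 7→8
i=23 'a': node 8→6 (fail-walked)  → match P1@[23:23]
i=24 'b': node 6→12 (fail-walked)
i=25 'b': node 12→12 (fail-walked)
i=26 'a': node 12→6 (fail-walked)  → match P1@[26:26]
i=27 'a': node 6→6 (fail-walked)  → match P1@[27:27]
i=28 'b': node 6→12 (fail-walked)
i=29 'c': node 12→13  → match P3@[28:29]
i=30 'd': node 13→2 (fail-walked)
i=31 'e': node 2→8 (fail-walked)
i=32 'e': node 8→9
i=33 'd': node 9→10
i=34 'd': node 10→11  → match P2@[30:34]
i=35 'c': node 11→1 (fail-walked)
i=36 'b': node 1→14
i=37 'd': node 14→7 (fail-walked)
i=38 'd': node 7→7 (fail-walked)
i=39 'e': node 7→8
i=40 'e': node 8→9
i=41 'd': node 9→10
i=42 'd': node 10→11  → match P2@[38:42]
i=43 'e': node 11→8 (fail-walked)
i=44 'c': node 8→1 (fail-walked)
i=45 'e': node 1→0 (fail-walked)
i=46 'c': node 0→1
i=47 'b': node 1→14
i=48 'c': node 14→15  → match P3@[47:48],P4@[46:48]
i=49 'c': node 15→16 (fail-walked)
i=50 'c': node 16→17
i=51 'd': node 17→18
i=52 'a': node 18→19  → match P1@[52:52]
i=53 'e': node 19→20  → match P5@[48:53],P6@[50:53]
i=54 'd': node 20→7 (fail-walked)
i=55 'e': node 7→8
i=56 'e': node 8→9
i=57 'd': node 9→10
i=58 'd': node 10→11  → match P2@[54:58]
i=59 'd': node 11→7 (fail-walked)
i=60 'b': node 7→12 (fail-walked)
i=61 'b': node 12→12 (fail-walked)
i=62 'c': node 12→13  → match P3@[61:62]
i=63 'c': node 13→16 (fail-walked)
i=64 'a': node 16→6 (fail-walked)  → match P1@[64:64]
i=65 'a': node 6→6 (fail-walked)  → match P1@[65:65]
i=66 'b': node 6→12 (fail-walked)
i=67 'a': node 12→6 (fail-walked)  → match P1@[67:67]
i=68 'e': node 6→0 (fail-walked)
i=69 'd': node 0→7

All matches (sorted): [[0,1],[4,1],[5,6],[11,1],[12,5],[12,6],[14,3],[17,3],[17,4],[23,1],[26,1],[27,1],[29,3],[34,2],[42,2],[48,3],[48,4],[52,1],[53,5],[53,6],[58,2],[62,3],[64,1],[65,1],[67,1]]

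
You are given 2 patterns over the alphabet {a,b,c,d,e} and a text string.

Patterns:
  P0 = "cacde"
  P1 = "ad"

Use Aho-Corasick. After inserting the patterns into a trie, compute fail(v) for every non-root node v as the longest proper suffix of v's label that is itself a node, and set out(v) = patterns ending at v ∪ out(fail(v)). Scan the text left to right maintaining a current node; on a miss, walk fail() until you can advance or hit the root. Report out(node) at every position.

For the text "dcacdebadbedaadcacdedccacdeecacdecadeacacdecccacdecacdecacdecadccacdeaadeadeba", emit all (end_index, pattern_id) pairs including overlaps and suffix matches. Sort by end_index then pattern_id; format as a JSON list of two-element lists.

Construct AC machine:
Trie nodes:
  0='ε' goto a→6 c→1
  1='c' goto a→2
  2='ca' goto c→3
  3='cac' goto d→4
  4='cacd' goto e→5
  5='cacde' goto ·  [P0 ends]
  6='a' goto d→7
  7='ad' goto ·  [P1 ends]

BFS fail/out derivation:
  fail(1) 'c': from fail(0)=0 chase 'c': 0 ⇒ 0;  out=∅∪out(0)=∅
  fail(6) 'a': from fail(0)=0 chase 'a': 0 ⇒ 0;  out=∅∪out(0)=∅
  fail(2) 'ca': from fail(1)=0 chase 'a': 0 ⇒ 6;  out=∅∪out(6)=∅
  fail(7) 'ad': from fail(6)=0 chase 'd': 0 ⇒ 0;  out={1}∪out(0)={1}
  fail(3) 'cac': from fail(2)=6 chase 'c': 6→0 ⇒ 1;  out=∅∪out(1)=∅
  fail(4) 'cacd': from fail(3)=1 chase 'd': 1→0 ⇒ 0;  out=∅∪out(0)=∅
  fail(5) 'cacde': from fail(4)=0 chase 'e': 0 ⇒ 0;  out={0}∪out(0)={0}

Scan:
[0] read 'd'  n0⇒n0
[1] read 'c'  n0⇒n1
[2] read 'a'  n1⇒n2
[3] read 'c'  n2⇒n3
[4] read 'd'  n3⇒n4
[5] read 'e'  n4⇒n5  → match P0@[1:5]
[6] read 'b'  n5⇒n0 (fail-walked)
[7] read 'a'  n0⇒n6
[8] read 'd'  n6⇒n7  → match P1@[7:8]
[9] read 'b'  n7⇒n0 (fail-walked)
[10] read 'e'  n0⇒n0
[11] read 'd'  n0⇒n0
[12] read 'a'  n0⇒n6
[13] read 'a'  n6⇒n6 (fail-walked)
[14] read 'd'  n6⇒n7  → match P1@[13:14]
[15] read 'c'  n7⇒n1 (fail-walked)
[16] read 'a'  n1⇒n2
[17] read 'c'  n2⇒n3
[18] read 'd'  n3⇒n4
[19] read 'e'  n4⇒n5  → match P0@[15:19]
[20] read 'd'  n5⇒n0 (fail-walked)
[21] read 'c'  n0⇒n1
[22] read 'c'  n1⇒n1 (fail-walked)
[23] read 'a'  n1⇒n2
[24] read 'c'  n2⇒n3
[25] read 'd'  n3⇒n4
[26] read 'e'  n4⇒n5  → match P0@[22:26]
[27] read 'e'  n5⇒n0 (fail-walked)
[28] read 'c'  n0⇒n1
[29] read 'a'  n1⇒n2
[30] read 'c'  n2⇒n3
[31] read 'd'  n3⇒n4
[32] read 'e'  n4⇒n5  → match P0@[28:32]
[33] read 'c'  n5⇒n1 (fail-walked)
[34] read 'a'  n1⇒n2
[35] read 'd'  n2⇒n7 (fail-walked)  → match P1@[34:35]
[36] read 'e'  n7⇒n0 (fail-walked)
[37] read 'a'  n0⇒n6
[38] read 'c'  n6⇒n1 (fail-walked)
[39] read 'a'  n1⇒n2
[40] read 'c'  n2⇒n3
[41] read 'd'  n3⇒n4
[42] read 'e'  n4⇒n5  → match P0@[38:42]
[43] read 'c'  n5⇒n1 (fail-walked)
[44] read 'c'  n1⇒n1 (fail-walked)
[45] read 'c'  n1⇒n1 (fail-walked)
[46] read 'a'  n1⇒n2
[47] read 'c'  n2⇒n3
[48] read 'd'  n3⇒n4
[49] read 'e'  n4⇒n5  → match P0@[45:49]
[50] read 'c'  n5⇒n1 (fail-walked)
[51] read 'a'  n1⇒n2
[52] read 'c'  n2⇒n3
[53] read 'd'  n3⇒n4
[54] read 'e'  n4⇒n5  → match P0@[50:54]
[55] read 'c'  n5⇒n1 (fail-walked)
[56] read 'a'  n1⇒n2
[57] read 'c'  n2⇒n3
[58] read 'd'  n3⇒n4
[59] read 'e'  n4⇒n5  → match P0@[55:59]
[60] read 'c'  n5⇒n1 (fail-walked)
[61] read 'a'  n1⇒n2
[62] read 'd'  n2⇒n7 (fail-walked)  → match P1@[61:62]
[63] read 'c'  n7⇒n1 (fail-walked)
[64] read 'c'  n1⇒n1 (fail-walked)
[65] read 'a'  n1⇒n2
[66] read 'c'  n2⇒n3
[67] read 'd'  n3⇒n4
[68] read 'e'  n4⇒n5  → match P0@[64:68]
[69] read 'a'  n5⇒n6 (fail-walked)
[70] read 'a'  n6⇒n6 (fail-walked)
[71] read 'd'  n6⇒n7  → match P1@[70:71]
[72] read 'e'  n7⇒n0 (fail-walked)
[73] read 'a'  n0⇒n6
[74] read 'd'  n6⇒n7  → match P1@[73:74]
[75] read 'e'  n7⇒n0 (fail-walked)
[76] read 'b'  n0⇒n0
[77] read 'a'  n0⇒n6

All matches (sorted): [[5,0],[8,1],[14,1],[19,0],[26,0],[32,0],[35,1],[42,0],[49,0],[54,0],[59,0],[62,1],[68,0],[71,1],[74,1]]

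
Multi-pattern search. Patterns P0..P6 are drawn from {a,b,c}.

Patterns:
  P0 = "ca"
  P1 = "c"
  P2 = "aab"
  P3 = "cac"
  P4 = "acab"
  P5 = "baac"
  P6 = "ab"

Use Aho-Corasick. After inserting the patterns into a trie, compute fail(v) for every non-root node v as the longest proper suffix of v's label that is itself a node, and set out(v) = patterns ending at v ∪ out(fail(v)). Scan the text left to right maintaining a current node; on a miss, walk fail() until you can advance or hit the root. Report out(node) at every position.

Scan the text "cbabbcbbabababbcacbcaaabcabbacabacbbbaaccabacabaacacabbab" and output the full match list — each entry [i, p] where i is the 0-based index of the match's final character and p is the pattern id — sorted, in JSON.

Build automaton:
Trie (insert patterns):
  0='ε' goto a→3 b→10 c→1
  1='c' goto a→2  [P1 ends]
  2='ca' goto c→6  [P0 ends]
  3='a' goto a→4 b→14 c→7
  4='aa' goto b→5
  5='aab' goto ·  [P2 ends]
  6='cac' goto ·  [P3 ends]
  7='ac' goto a→8
  8='aca' goto b→9
  9='acab' goto ·  [P4 ends]
  10='b' goto a→11
  11='ba' goto a→12
  12='baa' goto c→13
  13='baac' goto ·  [P5 ends]
  14='ab' goto ·  [P6 ends]

Failure links (BFS by depth):
  n1('c'): parent n0 fail=0; on 'c' 0 → fail=0;  out {1}∪∅={1}
  n3('a'): parent n0 fail=0; on 'a' 0 → fail=0;  out ∅∪∅=∅
  n10('b'): parent n0 fail=0; on 'b' 0 → fail=0;  out ∅∪∅=∅
  n2('ca'): parent n1 fail=0; on 'a' 0 → fail=3;  out {0}∪∅={0}
  n4('aa'): parent n3 fail=0; on 'a' 0 → fail=3;  out ∅∪∅=∅
  n7('ac'): parent n3 fail=0; on 'c' 0 → fail=1;  out ∅∪{1}={1}
  n11('ba'): parent n10 fail=0; on 'a' 0 → fail=3;  out ∅∪∅=∅
  n14('ab'): parent n3 fail=0; on 'b' 0 → fail=10;  out {6}∪∅={6}
  n5('aab'): parent n4 fail=3; on 'b' 3 → fail=14;  out {2}∪{6}={2,6}
  n6('cac'): parent n2 fail=3; on 'c' 3 → fail=7;  out {3}∪{1}={1,3}
  n8('aca'): parent n7 fail=1; on 'a' 1 → fail=2;  out ∅∪{0}={0}
  n12('baa'): parent n11 fail=3; on 'a' 3 → fail=4;  out ∅∪∅=∅
  n9('acab'): parent n8 fail=2; on 'b' 2→3 → fail=14;  out {4}∪{6}={4,6}
  n13('baac'): parent n12 fail=4; on 'c' 4→3 → fail=7;  out {5}∪{1}={1,5}

Text stream:
[0] read 'c'  n0⇒n1  ** P1@[0:0]
[1] read 'b'  n1⇒n10 (via fail)
[2] read 'a'  n10⇒n11
[3] read 'b'  n11⇒n14 (via fail)  ** P6@[2:3]
[4] read 'b'  n14⇒n10 (via fail)
[5] read 'c'  n10⇒n1 (via fail)  ** P1@[5:5]
[6] read 'b'  n1⇒n10 (via fail)
[7] read 'b'  n10⇒n10 (via fail)
[8] read 'a'  n10⇒n11
[9] read 'b'  n11⇒n14 (via fail)  ** P6@[8:9]
[10] read 'a'  n14⇒n11 (via fail)
[11] read 'b'  n11⇒n14 (via fail)  ** P6@[10:11]
[12] read 'a'  n14⇒n11 (via fail)
[13] read 'b'  n11⇒n14 (via fail)  ** P6@[12:13]
[14] read 'b'  n14⇒n10 (via fail)
[15] read 'c'  n10⇒n1 (via fail)  ** P1@[15:15]
[16] read 'a'  n1⇒n2  ** P0@[15:16]
[17] read 'c'  n2⇒n6  ** P1@[17:17],P3@[15:17]
[18] read 'b'  n6⇒n10 (via fail)
[19] read 'c'  n10⇒n1 (via fail)  ** P1@[19:19]
[20] read 'a'  n1⇒n2  ** P0@[19:20]
[21] read 'a'  n2⇒n4 (via fail)
[22] read 'a'  n4⇒n4 (via fail)
[23] read 'b'  n4⇒n5  ** P2@[21:23],P6@[22:23]
[24] read 'c'  n5⇒n1 (via fail)  ** P1@[24:24]
[25] read 'a'  n1⇒n2  ** P0@[24:25]
[26] read 'b'  n2⇒n14 (via fail)  ** P6@[25:26]
[27] read 'b'  n14⇒n10 (via fail)
[28] read 'a'  n10⇒n11
[29] read 'c'  n11⇒n7 (via fail)  ** P1@[29:29]
[30] read 'a'  n7⇒n8  ** P0@[29:30]
[31] read 'b'  n8⇒n9  ** P4@[28:31],P6@[30:31]
[32] read 'a'  n9⇒n11 (via fail)
[33] read 'c'  n11⇒n7 (via fail)  ** P1@[33:33]
[34] read 'b'  n7⇒n10 (via fail)
[35] read 'b'  n10⇒n10 (via fail)
[36] read 'b'  n10⇒n10 (via fail)
[37] read 'a'  n10⇒n11
[38] read 'a'  n11⇒n12
[39] read 'c'  n12⇒n13  ** P1@[39:39],P5@[36:39]
[40] read 'c'  n13⇒n1 (via fail)  ** P1@[40:40]
[41] read 'a'  n1⇒n2  ** P0@[40:41]
[42] read 'b'  n2⇒n14 (via fail)  ** P6@[41:42]
[43] read 'a'  n14⇒n11 (via fail)
[44] read 'c'  n11⇒n7 (via fail)  ** P1@[44:44]
[45] read 'a'  n7⇒n8  ** P0@[44:45]
[46] read 'b'  n8⇒n9  ** P4@[43:46],P6@[45:46]
[47] read 'a'  n9⇒n11 (via fail)
[48] read 'a'  n11⇒n12
[49] read 'c'  n12⇒n13  ** P1@[49:49],P5@[46:49]
[50] read 'a'  n13⇒n8 (via fail)  ** P0@[49:50]
[51] read 'c'  n8⇒n6 (via fail)  ** P1@[51:51],P3@[49:51]
[52] read 'a'  n6⇒n8 (via fail)  ** P0@[51:52]
[53] read 'b'  n8⇒n9  ** P4@[50:53],P6@[52:53]
[54] read 'b'  n9⇒n10 (via fail)
[55] read 'a'  n10⇒n11
[56] read 'b'  n11⇒n14 (via fail)  ** P6@[55:56]

Result: [[0,1],[3,6],[5,1],[9,6],[11,6],[13,6],[15,1],[16,0],[17,1],[17,3],[19,1],[20,0],[23,2],[23,6],[24,1],[25,0],[26,6],[29,1],[30,0],[31,4],[31,6],[33,1],[39,1],[39,5],[40,1],[41,0],[42,6],[44,1],[45,0],[46,4],[46,6],[49,1],[49,5],[50,0],[51,1],[51,3],[52,0],[53,4],[53,6],[56,6]]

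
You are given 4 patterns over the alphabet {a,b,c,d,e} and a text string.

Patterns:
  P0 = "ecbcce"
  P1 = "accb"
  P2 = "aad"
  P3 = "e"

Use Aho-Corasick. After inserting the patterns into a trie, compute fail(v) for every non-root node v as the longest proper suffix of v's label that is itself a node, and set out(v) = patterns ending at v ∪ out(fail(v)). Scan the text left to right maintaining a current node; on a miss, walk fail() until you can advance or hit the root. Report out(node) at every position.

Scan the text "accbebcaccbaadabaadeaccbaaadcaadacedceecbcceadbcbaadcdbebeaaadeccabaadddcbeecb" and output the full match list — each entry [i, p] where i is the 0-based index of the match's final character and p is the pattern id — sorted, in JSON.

Build automaton:
Trie nodes:
  n0 'ε': a→7 e→1
  n1 'e': c→2  ←P3
  n2 'ec': b→3
  n3 'ecb': c→4
  n4 'ecbc': c→5
  n5 'ecbcc': e→6
  n6 'ecbcce': ·  ←P0
  n7 'a': a→11 c→8
  n8 'ac': c→9
  n9 'acc': b→10
  n10 'accb': ·  ←P1
  n11 'aa': d→12
  n12 'aad': ·  ←P2

Failure links (BFS by depth):
  n1('e'): parent n0 fail=0; on 'e' 0 → fail=0;  out {3}∪∅={3}
  n7('a'): parent n0 fail=0; on 'a' 0 → fail=0;  out ∅∪∅=∅
  n2('ec'): parent n1 fail=0; on 'c' 0 → fail=0;  out ∅∪∅=∅
  n8('ac'): parent n7 fail=0; on 'c' 0 → fail=0;  out ∅∪∅=∅
  n11('aa'): parent n7 fail=0; on 'a' 0 → fail=7;  out ∅∪∅=∅
  n3('ecb'): parent n2 fail=0; on 'b' 0 → fail=0;  out ∅∪∅=∅
  n9('acc'): parent n8 fail=0; on 'c' 0 → fail=0;  out ∅∪∅=∅
  n12('aad'): parent n11 fail=7; on 'd' 7→0 → fail=0;  out {2}∪∅={2}
  n4('ecbc'): parent n3 fail=0; on 'c' 0 → fail=0;  out ∅∪∅=∅
  n10('accb'): parent n9 fail=0; on 'b' 0 → fail=0;  out {1}∪∅={1}
  n5('ecbcc'): parent n4 fail=0; on 'c' 0 → fail=0;  out ∅∪∅=∅
  n6('ecbcce'): parent n5 fail=0; on 'e' 0 → fail=1;  out {0}∪{3}={0,3}

Text stream:
i=0 'a': node 0→7
i=1 'c': node 7→8
i=2 'c': node 8→9
i=3 'b': node 9→10  → match P1@[0:3]
i=4 'e': node 10→1 (fail-walked)  → match P3@[4:4]
i=5 'b': node 1→0 (fail-walked)
i=6 'c': node 0→0
i=7 'a': node 0→7
i=8 'c': node 7→8
i=9 'c': node 8→9
i=10 'b': node 9→10  → match P1@[7:10]
i=11 'a': node 10→7 (fail-walked)
i=12 'a': node 7→11
i=13 'd': node 11→12  → match P2@[11:13]
i=14 'a': node 12→7 (fail-walked)
i=15 'b': node 7→0 (fail-walked)
i=16 'a': node 0→7
i=17 'a': node 7→11
i=18 'd': node 11→12  → match P2@[16:18]
i=19 'e': node 12→1 (fail-walked)  → match P3@[19:19]
i=20 'a': node 1→7 (fail-walked)
i=21 'c': node 7→8
i=22 'c': node 8→9
i=23 'b': node 9→10  → match P1@[20:23]
i=24 'a': node 10→7 (fail-walked)
i=25 'a': node 7→11
i=26 'a': node 11→11 (fail-walked)
i=27 'd': node 11→12  → match P2@[25:27]
i=28 'c': node 12→0 (fail-walked)
i=29 'a': node 0→7
i=30 'a': node 7→11
i=31 'd': node 11→12  → match P2@[29:31]
i=32 'a': node 12→7 (fail-walked)
i=33 'c': node 7→8
i=34 'e': node 8→1 (fail-walked)  → match P3@[34:34]
i=35 'd': node 1→0 (fail-walked)
i=36 'c': node 0→0
i=37 'e': node 0→1  → match P3@[37:37]
i=38 'e': node 1→1 (fail-walked)  → match P3@[38:38]
i=39 'c': node 1→2
i=40 'b': node 2→3
i=41 'c': node 3→4
i=42 'c': node 4→5
i=43 'e': node 5→6  → match P0@[38:43],P3@[43:43]
i=44 'a': node 6→7 (fail-walked)
i=45 'd': node 7→0 (fail-walked)
i=46 'b': node 0→0
i=47 'c': node 0→0
i=48 'b': node 0→0
i=49 'a': node 0→7
i=50 'a': node 7→11
i=51 'd': node 11→12  → match P2@[49:51]
i=52 'c': node 12→0 (fail-walked)
i=53 'd': node 0→0
i=54 'b': node 0→0
i=55 'e': node 0→1  → match P3@[55:55]
i=56 'b': node 1→0 (fail-walked)
i=57 'e': node 0→1  → match P3@[57:57]
i=58 'a': node 1→7 (fail-walked)
i=59 'a': node 7→11
i=60 'a': node 11→11 (fail-walked)
i=61 'd': node 11→12  → match P2@[59:61]
i=62 'e': node 12→1 (fail-walked)  → match P3@[62:62]
i=63 'c': node 1→2
i=64 'c': node 2→0 (fail-walked)
i=65 'a': node 0→7
i=66 'b': node 7→0 (fail-walked)
i=67 'a': node 0→7
i=68 'a': node 7→11
i=69 'd': node 11→12  → match P2@[67:69]
i=70 'd': node 12→0 (fail-walked)
i=71 'd': node 0→0
i=72 'c': node 0→0
i=73 'b': node 0→0
i=74 'e': node 0→1  → match P3@[74:74]
i=75 'e': node 1→1 (fail-walked)  → match P3@[75:75]
i=76 'c': node 1→2
i=77 'b': node 2→3

Result: [[3,1],[4,3],[10,1],[13,2],[18,2],[19,3],[23,1],[27,2],[31,2],[34,3],[37,3],[38,3],[43,0],[43,3],[51,2],[55,3],[57,3],[61,2],[62,3],[69,2],[74,3],[75,3]]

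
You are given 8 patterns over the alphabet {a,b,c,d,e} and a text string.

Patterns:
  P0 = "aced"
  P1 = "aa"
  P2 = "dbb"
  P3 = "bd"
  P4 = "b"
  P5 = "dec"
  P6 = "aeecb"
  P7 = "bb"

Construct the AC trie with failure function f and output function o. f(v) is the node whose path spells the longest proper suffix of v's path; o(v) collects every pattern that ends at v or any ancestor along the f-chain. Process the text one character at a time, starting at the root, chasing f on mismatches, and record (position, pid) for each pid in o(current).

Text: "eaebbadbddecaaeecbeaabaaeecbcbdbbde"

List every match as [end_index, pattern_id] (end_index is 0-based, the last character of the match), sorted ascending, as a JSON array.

Build automaton:
Trie (insert patterns):
  0='ε' goto a→1 b→9 d→6
  1='a' goto a→5 c→2 e→13
  2='ac' goto e→3
  3='ace' goto d→4
  4='aced' goto ·  [P0 ends]
  5='aa' goto ·  [P1 ends]
  6='d' goto b→7 e→11
  7='db' goto b→8
  8='dbb' goto ·  [P2 ends]
  9='b' goto b→17 d→10  [P4 ends]
  10='bd' goto ·  [P3 ends]
  11='de' goto c→12
  12='dec' goto ·  [P5 ends]
  13='ae' goto e→14
  14='aee' goto c→15
  15='aeec' goto b→16
  16='aeecb' goto ·  [P6 ends]
  17='bb' goto ·  [P7 ends]

Failure links (BFS by depth):
  fail(1) 'a': from fail(0)=0 chase 'a': 0 ⇒ 0;  out=∅∪out(0)=∅
  fail(6) 'd': from fail(0)=0 chase 'd': 0 ⇒ 0;  out=∅∪out(0)=∅
  fail(9) 'b': from fail(0)=0 chase 'b': 0 ⇒ 0;  out={4}∪out(0)={4}
  fail(2) 'ac': from fail(1)=0 chase 'c': 0 ⇒ 0;  out=∅∪out(0)=∅
  fail(5) 'aa': from fail(1)=0 chase 'a': 0 ⇒ 1;  out={1}∪out(1)={1}
  fail(7) 'db': from fail(6)=0 chase 'b': 0 ⇒ 9;  out=∅∪out(9)={4}
  fail(10) 'bd': from fail(9)=0 chase 'd': 0 ⇒ 6;  out={3}∪out(6)={3}
  fail(11) 'de': from fail(6)=0 chase 'e': 0 ⇒ 0;  out=∅∪out(0)=∅
  fail(13) 'ae': from fail(1)=0 chase 'e': 0 ⇒ 0;  out=∅∪out(0)=∅
  fail(17) 'bb': from fail(9)=0 chase 'b': 0 ⇒ 9;  out={7}∪out(9)={4,7}
  fail(3) 'ace': from fail(2)=0 chase 'e': 0 ⇒ 0;  out=∅∪out(0)=∅
  fail(8) 'dbb': from fail(7)=9 chase 'b': 9 ⇒ 17;  out={2}∪out(17)={2,4,7}
  fail(12) 'dec': from fail(11)=0 chase 'c': 0 ⇒ 0;  out={5}∪out(0)={5}
  fail(14) 'aee': from fail(13)=0 chase 'e': 0 ⇒ 0;  out=∅∪out(0)=∅
  fail(4) 'aced': from fail(3)=0 chase 'd': 0 ⇒ 6;  out={0}∪out(6)={0}
  fail(15) 'aeec': from fail(14)=0 chase 'c': 0 ⇒ 0;  out=∅∪out(0)=∅
  fail(16) 'aeecb': from fail(15)=0 chase 'b': 0 ⇒ 9;  out={6}∪out(9)={4,6}

Run:
i=0 'e': node 0→0
i=1 'a': node 0→1
i=2 'e': node 1→13
i=3 'b': node 13→9 (via fail)  → match P4@[3:3]
i=4 'b': node 9→17  → match P4@[4:4],P7@[3:4]
i=5 'a': node 17→1 (via fail)
i=6 'd': node 1→6 (via fail)
i=7 'b': node 6→7  → match P4@[7:7]
i=8 'd': node 7→10 (via fail)  → match P3@[7:8]
i=9 'd': node 10→6 (via fail)
i=10 'e': node 6→11
i=11 'c': node 11→12  → match P5@[9:11]
i=12 'a': node 12→1 (via fail)
i=13 'a': node 1→5  → match P1@[12:13]
i=14 'e': node 5→13 (via fail)
i=15 'e': node 13→14
i=16 'c': node 14→15
i=17 'b': node 15→16  → match P4@[17:17],P6@[13:17]
i=18 'e': node 16→0 (via fail)
i=19 'a': node 0→1
i=20 'a': node 1→5  → match P1@[19:20]
i=21 'b': node 5→9 (via fail)  → match P4@[21:21]
i=22 'a': node 9→1 (via fail)
i=23 'a': node 1→5  → match P1@[22:23]
i=24 'e': node 5→13 (via fail)
i=25 'e': node 13→14
i=26 'c': node 14→15
i=27 'b': node 15→16  → match P4@[27:27],P6@[23:27]
i=28 'c': node 16→0 (via fail)
i=29 'b': node 0→9  → match P4@[29:29]
i=30 'd': node 9→10  → match P3@[29:30]
i=31 'b': node 10→7 (via fail)  → match P4@[31:31]
i=32 'b': node 7→8  → match P2@[30:32],P4@[32:32],P7@[31:32]
i=33 'd': node 8→10 (via fail)  → match P3@[32:33]
i=34 'e': node 10→11 (via fail)

Matches: [[3,4],[4,4],[4,7],[7,4],[8,3],[11,5],[13,1],[17,4],[17,6],[20,1],[21,4],[23,1],[27,4],[27,6],[29,4],[30,3],[31,4],[32,2],[32,4],[32,7],[33,3]]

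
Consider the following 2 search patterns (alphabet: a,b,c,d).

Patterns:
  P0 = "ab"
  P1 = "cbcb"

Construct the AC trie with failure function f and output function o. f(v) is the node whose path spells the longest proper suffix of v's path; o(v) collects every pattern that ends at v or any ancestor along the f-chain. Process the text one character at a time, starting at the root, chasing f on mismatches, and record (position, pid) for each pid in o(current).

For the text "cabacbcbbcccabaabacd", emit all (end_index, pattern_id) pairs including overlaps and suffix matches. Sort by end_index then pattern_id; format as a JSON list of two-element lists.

Build:
Trie (insert patterns):
  n0 'ε': a→1 c→3
  n1 'a': b→2
  n2 'ab': ·  ←P0
  n3 'c': b→4
  n4 'cb': c→5
  n5 'cbc': b→6
  n6 'cbcb': ·  ←P1

Failure links (BFS by depth):
  n1('a'): parent n0 fail=0; on 'a' 0 → fail=0;  out ∅∪∅=∅
  n3('c'): parent n0 fail=0; on 'c' 0 → fail=0;  out ∅∪∅=∅
  n2('ab'): parent n1 fail=0; on 'b' 0 → fail=0;  out {0}∪∅={0}
  n4('cb'): parent n3 fail=0; on 'b' 0 → fail=0;  out ∅∪∅=∅
  n5('cbc'): parent n4 fail=0; on 'c' 0 → fail=3;  out ∅∪∅=∅
  n6('cbcb'): parent n5 fail=3; on 'b' 3 → fail=4;  out {1}∪∅={1}

Run:
[0] read 'c'  n0⇒n3
[1] read 'a'  n3⇒n1 (via fail)
[2] read 'b'  n1⇒n2  → match P0@[1:2]
[3] read 'a'  n2⇒n1 (via fail)
[4] read 'c'  n1⇒n3 (via fail)
[5] read 'b'  n3⇒n4
[6] read 'c'  n4⇒n5
[7] read 'b'  n5⇒n6  → match P1@[4:7]
[8] read 'b'  n6⇒n0 (via fail)
[9] read 'c'  n0⇒n3
[10] read 'c'  n3⇒n3 (via fail)
[11] read 'c'  n3⇒n3 (via fail)
[12] read 'a'  n3⇒n1 (via fail)
[13] read 'b'  n1⇒n2  → match P0@[12:13]
[14] read 'a'  n2⇒n1 (via fail)
[15] read 'a'  n1⇒n1 (via fail)
[16] read 'b'  n1⇒n2  → match P0@[15:16]
[17] read 'a'  n2⇒n1 (via fail)
[18] read 'c'  n1⇒n3 (via fail)
[19] read 'd'  n3⇒n0 (via fail)

Matches: [[2,0],[7,1],[13,0],[16,0]]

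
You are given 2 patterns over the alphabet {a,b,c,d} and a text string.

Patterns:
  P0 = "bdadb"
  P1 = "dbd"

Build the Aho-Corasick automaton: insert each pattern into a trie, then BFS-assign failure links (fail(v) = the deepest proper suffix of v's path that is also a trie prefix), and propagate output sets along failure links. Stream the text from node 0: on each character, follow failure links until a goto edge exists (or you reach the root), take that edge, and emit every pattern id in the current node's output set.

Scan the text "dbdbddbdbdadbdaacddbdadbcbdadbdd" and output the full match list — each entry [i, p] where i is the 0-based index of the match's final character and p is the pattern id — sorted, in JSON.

Build automaton:
Trie nodes:
  0='ε' goto b→1 d→6
  1='b' goto d→2
  2='bd' goto a→3
  3='bda' goto d→4
  4='bdad' goto b→5
  5='bdadb' goto ·  ←P0
  6='d' goto b→7
  7='db' goto d→8
  8='dbd' goto ·  ←P1

BFS fail/out derivation:
  n1('b'): parent n0 fail=0; on 'b' 0 → fail=0;  out ∅∪∅=∅
  n6('d'): parent n0 fail=0; on 'd' 0 → fail=0;  out ∅∪∅=∅
  n2('bd'): parent n1 fail=0; on 'd' 0 → fail=6;  out ∅∪∅=∅
  n7('db'): parent n6 fail=0; on 'b' 0 → fail=1;  out ∅∪∅=∅
  n3('bda'): parent n2 fail=6; on 'a' 6→0 → fail=0;  out ∅∪∅=∅
  n8('dbd'): parent n7 fail=1; on 'd' 1 → fail=2;  out {1}∪∅={1}
  n4('bdad'): parent n3 fail=0; on 'd' 0 → fail=6;  out ∅∪∅=∅
  n5('bdadb'): parent n4 fail=6; on 'b' 6 → fail=7;  out {0}∪∅={0}

Scan:
pos 0 'd': at 6
pos 1 'b': at 7
pos 2 'd': at 8  ** P1@[0:2]
pos 3 'b': at 7 (fail-walked)
pos 4 'd': at 8  ** P1@[2:4]
pos 5 'd': at 6 (fail-walked)
pos 6 'b': at 7
pos 7 'd': at 8  ** P1@[5:7]
pos 8 'b': at 7 (fail-walked)
pos 9 'd': at 8  ** P1@[7:9]
pos 10 'a': at 3 (fail-walked)
pos 11 'd': at 4
pos 12 'b': at 5  ** P0@[8:12]
pos 13 'd': at 8 (fail-walked)  ** P1@[11:13]
pos 14 'a': at 3 (fail-walked)
pos 15 'a': at 0 (fail-walked)
pos 16 'c': at 0
pos 17 'd': at 6
pos 18 'd': at 6 (fail-walked)
pos 19 'b': at 7
pos 20 'd': at 8  ** P1@[18:20]
pos 21 'a': at 3 (fail-walked)
pos 22 'd': at 4
pos 23 'b': at 5  ** P0@[19:23]
pos 24 'c': at 0 (fail-walked)
pos 25 'b': at 1
pos 26 'd': at 2
pos 27 'a': at 3
pos 28 'd': at 4
pos 29 'b': at 5  ** P0@[25:29]
pos 30 'd': at 8 (fail-walked)  ** P1@[28:30]
pos 31 'd': at 6 (fail-walked)

Matches: [[2,1],[4,1],[7,1],[9,1],[12,0],[13,1],[20,1],[23,0],[29,0],[30,1]]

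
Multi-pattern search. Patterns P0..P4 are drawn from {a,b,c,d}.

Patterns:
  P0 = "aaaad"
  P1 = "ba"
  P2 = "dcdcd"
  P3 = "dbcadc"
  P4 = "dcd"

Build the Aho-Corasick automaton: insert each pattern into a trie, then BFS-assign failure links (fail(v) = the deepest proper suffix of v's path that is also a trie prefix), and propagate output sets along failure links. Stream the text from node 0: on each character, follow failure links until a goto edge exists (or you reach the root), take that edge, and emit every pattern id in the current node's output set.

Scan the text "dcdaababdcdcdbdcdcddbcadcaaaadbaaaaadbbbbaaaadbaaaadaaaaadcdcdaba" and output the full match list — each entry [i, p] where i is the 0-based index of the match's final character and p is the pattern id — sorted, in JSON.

Construct AC machine:
Trie (insert patterns):
  0='ε' goto a→1 b→6 d→8
  1='a' goto a→2
  2='aa' goto a→3
  3='aaa' goto a→4
  4='aaaa' goto d→5
  5='aaaad' goto ·  ←P0
  6='b' goto a→7
  7='ba' goto ·  ←P1
  8='d' goto b→13 c→9
  9='dc' goto d→10
  10='dcd' goto c→11  ←P4
  11='dcdc' goto d→12
  12='dcdcd' goto ·  ←P2
  13='db' goto c→14
  14='dbc' goto a→15
  15='dbca' goto d→16
  16='dbcad' goto c→17
  17='dbcadc' goto ·  ←P3

Failure links (BFS by depth):
  fail(1) 'a': from fail(0)=0 chase 'a': 0 ⇒ 0;  out=∅∪out(0)=∅
  fail(6) 'b': from fail(0)=0 chase 'b': 0 ⇒ 0;  out=∅∪out(0)=∅
  fail(8) 'd': from fail(0)=0 chase 'd': 0 ⇒ 0;  out=∅∪out(0)=∅
  fail(2) 'aa': from fail(1)=0 chase 'a': 0 ⇒ 1;  out=∅∪out(1)=∅
  fail(7) 'ba': from fail(6)=0 chase 'a': 0 ⇒ 1;  out={1}∪out(1)={1}
  fail(9) 'dc': from fail(8)=0 chase 'c': 0 ⇒ 0;  out=∅∪out(0)=∅
  fail(13) 'db': from fail(8)=0 chase 'b': 0 ⇒ 6;  out=∅∪out(6)=∅
  fail(3) 'aaa': from fail(2)=1 chase 'a': 1 ⇒ 2;  out=∅∪out(2)=∅
  fail(10) 'dcd': from fail(9)=0 chase 'd': 0 ⇒ 8;  out={4}∪out(8)={4}
  fail(14) 'dbc': from fail(13)=6 chase 'c': 6→0 ⇒ 0;  out=∅∪out(0)=∅
  fail(4) 'aaaa': from fail(3)=2 chase 'a': 2 ⇒ 3;  out=∅∪out(3)=∅
  fail(11) 'dcdc': from fail(10)=8 chase 'c': 8 ⇒ 9;  out=∅∪out(9)=∅
  fail(15) 'dbca': from fail(14)=0 chase 'a': 0 ⇒ 1;  out=∅∪out(1)=∅
  fail(5) 'aaaad': from fail(4)=3 chase 'd': 3→2→1→0 ⇒ 8;  out={0}∪out(8)={0}
  fail(12) 'dcdcd': from fail(11)=9 chase 'd': 9 ⇒ 10;  out={2}∪out(10)={2,4}
  fail(16) 'dbcad': from fail(15)=1 chase 'd': 1→0 ⇒ 8;  out=∅∪out(8)=∅
  fail(17) 'dbcadc': from fail(16)=8 chase 'c': 8 ⇒ 9;  out={3}∪out(9)={3}

Scan:
pos 0 'd': at 8
pos 1 'c': at 9
pos 2 'd': at 10  ** P4@[0:2]
pos 3 'a': at 1 ·f
pos 4 'a': at 2
pos 5 'b': at 6 ·f
pos 6 'a': at 7  ** P1@[5:6]
pos 7 'b': at 6 ·f
pos 8 'd': at 8 ·f
pos 9 'c': at 9
pos 10 'd': at 10  ** P4@[8:10]
pos 11 'c': at 11
pos 12 'd': at 12  ** P2@[8:12],P4@[10:12]
pos 13 'b': at 13 ·f
pos 14 'd': at 8 ·f
pos 15 'c': at 9
pos 16 'd': at 10  ** P4@[14:16]
pos 17 'c': at 11
pos 18 'd': at 12  ** P2@[14:18],P4@[16:18]
pos 19 'd': at 8 ·f
pos 20 'b': at 13
pos 21 'c': at 14
pos 22 'a': at 15
pos 23 'd': at 16
pos 24 'c': at 17  ** P3@[19:24]
pos 25 'a': at 1 ·f
pos 26 'a': at 2
pos 27 'a': at 3
pos 28 'a': at 4
pos 29 'd': at 5  ** P0@[25:29]
pos 30 'b': at 13 ·f
pos 31 'a': at 7 ·f  ** P1@[30:31]
pos 32 'a': at 2 ·f
pos 33 'a': at 3
pos 34 'a': at 4
pos 35 'a': at 4 ·f
pos 36 'd': at 5  ** P0@[32:36]
pos 37 'b': at 13 ·f
pos 38 'b': at 6 ·f
pos 39 'b': at 6 ·f
pos 40 'b': at 6 ·f
pos 41 'a': at 7  ** P1@[40:41]
pos 42 'a': at 2 ·f
pos 43 'a': at 3
pos 44 'a': at 4
pos 45 'd': at 5  ** P0@[41:45]
pos 46 'b': at 13 ·f
pos 47 'a': at 7 ·f  ** P1@[46:47]
pos 48 'a': at 2 ·f
pos 49 'a': at 3
pos 50 'a': at 4
pos 51 'd': at 5  ** P0@[47:51]
pos 52 'a': at 1 ·f
pos 53 'a': at 2
pos 54 'a': at 3
pos 55 'a': at 4
pos 56 'a': at 4 ·f
pos 57 'd': at 5  ** P0@[53:57]
pos 58 'c': at 9 ·f
pos 59 'd': at 10  ** P4@[57:59]
pos 60 'c': at 11
pos 61 'd': at 12  ** P2@[57:61],P4@[59:61]
pos 62 'a': at 1 ·f
pos 63 'b': at 6 ·f
pos 64 'a': at 7  ** P1@[63:64]

Matches: [[2,4],[6,1],[10,4],[12,2],[12,4],[16,4],[18,2],[18,4],[24,3],[29,0],[31,1],[36,0],[41,1],[45,0],[47,1],[51,0],[57,0],[59,4],[61,2],[61,4],[64,1]]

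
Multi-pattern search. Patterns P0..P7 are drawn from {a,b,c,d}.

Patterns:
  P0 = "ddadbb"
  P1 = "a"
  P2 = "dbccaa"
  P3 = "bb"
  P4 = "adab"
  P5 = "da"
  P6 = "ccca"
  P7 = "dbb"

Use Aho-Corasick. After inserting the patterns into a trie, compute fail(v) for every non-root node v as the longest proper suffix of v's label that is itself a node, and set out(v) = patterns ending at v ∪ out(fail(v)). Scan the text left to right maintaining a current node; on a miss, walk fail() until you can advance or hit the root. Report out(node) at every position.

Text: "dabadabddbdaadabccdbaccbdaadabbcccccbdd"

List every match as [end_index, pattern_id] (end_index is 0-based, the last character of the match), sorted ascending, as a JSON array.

Build:
Trie nodes:
  n0 'ε': a→7 b→13 c→19 d→1
  n1 'd': a→18 b→8 d→2
  n2 'dd': a→3
  n3 'dda': d→4
  n4 'ddad': b→5
  n5 'ddadb': b→6
  n6 'ddadbb': ·  ←P0
  n7 'a': d→15  ←P1
  n8 'db': b→23 c→9
  n9 'dbc': c→10
  n10 'dbcc': a→11
  n11 'dbcca': a→12
  n12 'dbccaa': ·  ←P2
  n13 'b': b→14
  n14 'bb': ·  ←P3
  n15 'ad': a→16
  n16 'ada': b→17
  n17 'adab': ·  ←P4
  n18 'da': ·  ←P5
  n19 'c': c→20
  n20 'cc': c→21
  n21 'ccc': a→22
  n22 'ccca': ·  ←P6
  n23 'dbb': ·  ←P7

Failure links (BFS by depth):
  fail(1) 'd': from fail(0)=0 chase 'd': 0 ⇒ 0;  out=∅∪out(0)=∅
  fail(7) 'a': from fail(0)=0 chase 'a': 0 ⇒ 0;  out={1}∪out(0)={1}
  fail(13) 'b': from fail(0)=0 chase 'b': 0 ⇒ 0;  out=∅∪out(0)=∅
  fail(19) 'c': from fail(0)=0 chase 'c': 0 ⇒ 0;  out=∅∪out(0)=∅
  fail(2) 'dd': from fail(1)=0 chase 'd': 0 ⇒ 1;  out=∅∪out(1)=∅
  fail(8) 'db': from fail(1)=0 chase 'b': 0 ⇒ 13;  out=∅∪out(13)=∅
  fail(14) 'bb': from fail(13)=0 chase 'b': 0 ⇒ 13;  out={3}∪out(13)={3}
  fail(15) 'ad': from fail(7)=0 chase 'd': 0 ⇒ 1;  out=∅∪out(1)=∅
  fail(18) 'da': from fail(1)=0 chase 'a': 0 ⇒ 7;  out={5}∪out(7)={1,5}
  fail(20) 'cc': from fail(19)=0 chase 'c': 0 ⇒ 19;  out=∅∪out(19)=∅
  fail(3) 'dda': from fail(2)=1 chase 'a': 1 ⇒ 18;  out=∅∪out(18)={1,5}
  fail(9) 'dbc': from fail(8)=13 chase 'c': 13→0 ⇒ 19;  out=∅∪out(19)=∅
  fail(16) 'ada': from fail(15)=1 chase 'a': 1 ⇒ 18;  out=∅∪out(18)={1,5}
  fail(21) 'ccc': from fail(20)=19 chase 'c': 19 ⇒ 20;  out=∅∪out(20)=∅
  fail(23) 'dbb': from fail(8)=13 chase 'b': 13 ⇒ 14;  out={7}∪out(14)={3,7}
  fail(4) 'ddad': from fail(3)=18 chase 'd': 18→7 ⇒ 15;  out=∅∪out(15)=∅
  fail(10) 'dbcc': from fail(9)=19 chase 'c': 19 ⇒ 20;  out=∅∪out(20)=∅
  fail(17) 'adab': from fail(16)=18 chase 'b': 18→7→0 ⇒ 13;  out={4}∪out(13)={4}
  fail(22) 'ccca': from fail(21)=20 chase 'a': 20→19→0 ⇒ 7;  out={6}∪out(7)={1,6}
  fail(5) 'ddadb': from fail(4)=15 chase 'b': 15→1 ⇒ 8;  out=∅∪out(8)=∅
  fail(11) 'dbcca': from fail(10)=20 chase 'a': 20→19→0 ⇒ 7;  out=∅∪out(7)={1}
  fail(6) 'ddadbb': from fail(5)=8 chase 'b': 8 ⇒ 23;  out={0}∪out(23)={0,3,7}
  fail(12) 'dbccaa': from fail(11)=7 chase 'a': 7→0 ⇒ 7;  out={2}∪out(7)={1,2}

Run:
[0] read 'd'  n0⇒n1
[1] read 'a'  n1⇒n18  ** P1@[1:1],P5@[0:1]
[2] read 'b'  n18⇒n13 (via fail)
[3] read 'a'  n13⇒n7 (via fail)  ** P1@[3:3]
[4] read 'd'  n7⇒n15
[5] read 'a'  n15⇒n16  ** P1@[5:5],P5@[4:5]
[6] read 'b'  n16⇒n17  ** P4@[3:6]
[7] read 'd'  n17⇒n1 (via fail)
[8] read 'd'  n1⇒n2
[9] read 'b'  n2⇒n8 (via fail)
[10] read 'd'  n8⇒n1 (via fail)
[11] read 'a'  n1⇒n18  ** P1@[11:11],P5@[10:11]
[12] read 'a'  n18⇒n7 (via fail)  ** P1@[12:12]
[13] read 'd'  n7⇒n15
[14] read 'a'  n15⇒n16  ** P1@[14:14],P5@[13:14]
[15] read 'b'  n16⇒n17  ** P4@[12:15]
[16] read 'c'  n17⇒n19 (via fail)
[17] read 'c'  n19⇒n20
[18] read 'd'  n20⇒n1 (via fail)
[19] read 'b'  n1⇒n8
[20] read 'a'  n8⇒n7 (via fail)  ** P1@[20:20]
[21] read 'c'  n7⇒n19 (via fail)
[22] read 'c'  n19⇒n20
[23] read 'b'  n20⇒n13 (via fail)
[24] read 'd'  n13⇒n1 (via fail)
[25] read 'a'  n1⇒n18  ** P1@[25:25],P5@[24:25]
[26] read 'a'  n18⇒n7 (via fail)  ** P1@[26:26]
[27] read 'd'  n7⇒n15
[28] read 'a'  n15⇒n16  ** P1@[28:28],P5@[27:28]
[29] read 'b'  n16⇒n17  ** P4@[26:29]
[30] read 'b'  n17⇒n14 (via fail)  ** P3@[29:30]
[31] read 'c'  n14⇒n19 (via fail)
[32] read 'c'  n19⇒n20
[33] read 'c'  n20⇒n21
[34] read 'c'  n21⇒n21 (via fail)
[35] read 'c'  n21⇒n21 (via fail)
[36] read 'b'  n21⇒n13 (via fail)
[37] read 'd'  n13⇒n1 (via fail)
[38] read 'd'  n1⇒n2

Matches: [[1,1],[1,5],[3,1],[5,1],[5,5],[6,4],[11,1],[11,5],[12,1],[14,1],[14,5],[15,4],[20,1],[25,1],[25,5],[26,1],[28,1],[28,5],[29,4],[30,3]]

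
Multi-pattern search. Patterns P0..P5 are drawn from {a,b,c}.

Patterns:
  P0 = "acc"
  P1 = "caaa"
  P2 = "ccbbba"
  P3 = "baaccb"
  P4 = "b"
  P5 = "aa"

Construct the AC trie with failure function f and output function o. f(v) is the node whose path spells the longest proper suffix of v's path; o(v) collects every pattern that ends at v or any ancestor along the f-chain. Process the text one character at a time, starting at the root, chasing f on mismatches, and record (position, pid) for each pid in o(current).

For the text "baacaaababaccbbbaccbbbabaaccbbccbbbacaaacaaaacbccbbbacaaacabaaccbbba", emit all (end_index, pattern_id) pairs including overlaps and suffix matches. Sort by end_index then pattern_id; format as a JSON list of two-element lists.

Build automaton:
Trie nodes:
  0='ε' goto a→1 b→13 c→4
  1='a' goto a→19 c→2
  2='ac' goto c→3
  3='acc' goto ·  [P0 ends]
  4='c' goto a→5 c→8
  5='ca' goto a→6
  6='caa' goto a→7
  7='caaa' goto ·  [P1 ends]
  8='cc' goto b→9
  9='ccb' goto b→10
  10='ccbb' goto b→11
  11='ccbbb' goto a→12
  12='ccbbba' goto ·  [P2 ends]
  13='b' goto a→14  [P4 ends]
  14='ba' goto a→15
  15='baa' goto c→16
  16='baac' goto c→17
  17='baacc' goto b→18
  18='baaccb' goto ·  [P3 ends]
  19='aa' goto ·  [P5 ends]

BFS fail/out derivation:
  fail(1) 'a': from fail(0)=0 chase 'a': 0 ⇒ 0;  out=∅∪out(0)=∅
  fail(4) 'c': from fail(0)=0 chase 'c': 0 ⇒ 0;  out=∅∪out(0)=∅
  fail(13) 'b': from fail(0)=0 chase 'b': 0 ⇒ 0;  out={4}∪out(0)={4}
  fail(2) 'ac': from fail(1)=0 chase 'c': 0 ⇒ 4;  out=∅∪out(4)=∅
  fail(5) 'ca': from fail(4)=0 chase 'a': 0 ⇒ 1;  out=∅∪out(1)=∅
  fail(8) 'cc': from fail(4)=0 chase 'c': 0 ⇒ 4;  out=∅∪out(4)=∅
  fail(14) 'ba': from fail(13)=0 chase 'a': 0 ⇒ 1;  out=∅∪out(1)=∅
  fail(19) 'aa': from fail(1)=0 chase 'a': 0 ⇒ 1;  out={5}∪out(1)={5}
  fail(3) 'acc': from fail(2)=4 chase 'c': 4 ⇒ 8;  out={0}∪out(8)={0}
  fail(6) 'caa': from fail(5)=1 chase 'a': 1 ⇒ 19;  out=∅∪out(19)={5}
  fail(9) 'ccb': from fail(8)=4 chase 'b': 4→0 ⇒ 13;  out=∅∪out(13)={4}
  fail(15) 'baa': from fail(14)=1 chase 'a': 1 ⇒ 19;  out=∅∪out(19)={5}
  fail(7) 'caaa': from fail(6)=19 chase 'a': 19→1 ⇒ 19;  out={1}∪out(19)={1,5}
  fail(10) 'ccbb': from fail(9)=13 chase 'b': 13→0 ⇒ 13;  out=∅∪out(13)={4}
  fail(16) 'baac': from fail(15)=19 chase 'c': 19→1 ⇒ 2;  out=∅∪out(2)=∅
  fail(11) 'ccbbb': from fail(10)=13 chase 'b': 13→0 ⇒ 13;  out=∅∪out(13)={4}
  fail(17) 'baacc': from fail(16)=2 chase 'c': 2 ⇒ 3;  out=∅∪out(3)={0}
  fail(12) 'ccbbba': from fail(11)=13 chase 'a': 13 ⇒ 14;  out={2}∪out(14)={2}
  fail(18) 'baaccb': from fail(17)=3 chase 'b': 3→8 ⇒ 9;  out={3}∪out(9)={3,4}

Text stream:
[0] read 'b'  n0⇒n13  ** P4@[0:0]
[1] read 'a'  n13⇒n14
[2] read 'a'  n14⇒n15  ** P5@[1:2]
[3] read 'c'  n15⇒n16
[4] read 'a'  n16⇒n5 (fail-walked)
[5] read 'a'  n5⇒n6  ** P5@[4:5]
[6] read 'a'  n6⇒n7  ** P1@[3:6],P5@[5:6]
[7] read 'b'  n7⇒n13 (fail-walked)  ** P4@[7:7]
[8] read 'a'  n13⇒n14
[9] read 'b'  n14⇒n13 (fail-walked)  ** P4@[9:9]
[10] read 'a'  n13⇒n14
[11] read 'c'  n14⇒n2 (fail-walked)
[12] read 'c'  n2⇒n3  ** P0@[10:12]
[13] read 'b'  n3⇒n9 (fail-walked)  ** P4@[13:13]
[14] read 'b'  n9⇒n10  ** P4@[14:14]
[15] read 'b'  n10⇒n11  ** P4@[15:15]
[16] read 'a'  n11⇒n12  ** P2@[11:16]
[17] read 'c'  n12⇒n2 (fail-walked)
[18] read 'c'  n2⇒n3  ** P0@[16:18]
[19] read 'b'  n3⇒n9 (fail-walked)  ** P4@[19:19]
[20] read 'b'  n9⇒n10  ** P4@[20:20]
[21] read 'b'  n10⇒n11  ** P4@[21:21]
[22] read 'a'  n11⇒n12  ** P2@[17:22]
[23] read 'b'  n12⇒n13 (fail-walked)  ** P4@[23:23]
[24] read 'a'  n13⇒n14
[25] read 'a'  n14⇒n15  ** P5@[24:25]
[26] read 'c'  n15⇒n16
[27] read 'c'  n16⇒n17  ** P0@[25:27]
[28] read 'b'  n17⇒n18  ** P3@[23:28],P4@[28:28]
[29] read 'b'  n18⇒n10 (fail-walked)  ** P4@[29:29]
[30] read 'c'  n10⇒n4 (fail-walked)
[31] read 'c'  n4⇒n8
[32] read 'b'  n8⇒n9  ** P4@[32:32]
[33] read 'b'  n9⇒n10  ** P4@[33:33]
[34] read 'b'  n10⇒n11  ** P4@[34:34]
[35] read 'a'  n11⇒n12  ** P2@[30:35]
[36] read 'c'  n12⇒n2 (fail-walked)
[37] read 'a'  n2⇒n5 (fail-walked)
[38] read 'a'  n5⇒n6  ** P5@[37:38]
[39] read 'a'  n6⇒n7  ** P1@[36:39],P5@[38:39]
[40] read 'c'  n7⇒n2 (fail-walked)
[41] read 'a'  n2⇒n5 (fail-walked)
[42] read 'a'  n5⇒n6  ** P5@[41:42]
[43] read 'a'  n6⇒n7  ** P1@[40:43],P5@[42:43]
[44] read 'a'  n7⇒n19 (fail-walked)  ** P5@[43:44]
[45] read 'c'  n19⇒n2 (fail-walked)
[46] read 'b'  n2⇒n13 (fail-walked)  ** P4@[46:46]
[47] read 'c'  n13⇒n4 (fail-walked)
[48] read 'c'  n4⇒n8
[49] read 'b'  n8⇒n9  ** P4@[49:49]
[50] read 'b'  n9⇒n10  ** P4@[50:50]
[51] read 'b'  n10⇒n11  ** P4@[51:51]
[52] read 'a'  n11⇒n12  ** P2@[47:52]
[53] read 'c'  n12⇒n2 (fail-walked)
[54] read 'a'  n2⇒n5 (fail-walked)
[55] read 'a'  n5⇒n6  ** P5@[54:55]
[56] read 'a'  n6⇒n7  ** P1@[53:56],P5@[55:56]
[57] read 'c'  n7⇒n2 (fail-walked)
[58] read 'a'  n2⇒n5 (fail-walked)
[59] read 'b'  n5⇒n13 (fail-walked)  ** P4@[59:59]
[60] read 'a'  n13⇒n14
[61] read 'a'  n14⇒n15  ** P5@[60:61]
[62] read 'c'  n15⇒n16
[63] read 'c'  n16⇒n17  ** P0@[61:63]
[64] read 'b'  n17⇒n18  ** P3@[59:64],P4@[64:64]
[65] read 'b'  n18⇒n10 (fail-walked)  ** P4@[65:65]
[66] read 'b'  n10⇒n11  ** P4@[66:66]
[67] read 'a'  n11⇒n12  ** P2@[62:67]

All matches (sorted): [[0,4],[2,5],[5,5],[6,1],[6,5],[7,4],[9,4],[12,0],[13,4],[14,4],[15,4],[16,2],[18,0],[19,4],[20,4],[21,4],[22,2],[23,4],[25,5],[27,0],[28,3],[28,4],[29,4],[32,4],[33,4],[34,4],[35,2],[38,5],[39,1],[39,5],[42,5],[43,1],[43,5],[44,5],[46,4],[49,4],[50,4],[51,4],[52,2],[55,5],[56,1],[56,5],[59,4],[61,5],[63,0],[64,3],[64,4],[65,4],[66,4],[67,2]]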